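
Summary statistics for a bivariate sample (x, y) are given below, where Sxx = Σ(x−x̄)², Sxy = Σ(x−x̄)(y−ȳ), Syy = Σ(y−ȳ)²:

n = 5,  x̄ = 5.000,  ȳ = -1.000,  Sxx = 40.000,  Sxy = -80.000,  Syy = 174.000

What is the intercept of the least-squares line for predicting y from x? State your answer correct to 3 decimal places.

9.000

b = Sxy/Sxx = -80/40 = -2
a = ȳ − b·x̄ = -1 − (-2)·5 = 9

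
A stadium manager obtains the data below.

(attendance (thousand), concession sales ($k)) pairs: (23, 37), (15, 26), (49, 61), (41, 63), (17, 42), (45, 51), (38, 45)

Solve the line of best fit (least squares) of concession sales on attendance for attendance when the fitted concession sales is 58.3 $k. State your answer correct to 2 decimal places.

n = 7, Σx = 228, Σy = 325, Σxy = 11532, Σx² = 8594
Sxx = Σx² − (Σx)²/n = 8594 − 7426.285714 = 1167.714286
Sxy = Σxy − (Σx)(Σy)/n = 11532 − 10585.714286 = 946.285714
b = Sxy/Sxx = 946.285714/1167.714286 = 0.810374
a = ȳ − b·x̄ = 46.428571 − 0.810374·32.571429 = 20.033521
Set a + b·x = 58.3: x = (58.3 − 20.033521) / 0.810374 = 47.220743

47.22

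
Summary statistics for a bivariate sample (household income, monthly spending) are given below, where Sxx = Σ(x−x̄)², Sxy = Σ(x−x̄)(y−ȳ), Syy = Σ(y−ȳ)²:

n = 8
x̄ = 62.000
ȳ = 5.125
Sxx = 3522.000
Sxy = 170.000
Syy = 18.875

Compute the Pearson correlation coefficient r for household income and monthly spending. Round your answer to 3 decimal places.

r = Sxy/√(Sxx·Syy) = 170/√(66477.75) = 170/257.832795 = 0.659342

0.659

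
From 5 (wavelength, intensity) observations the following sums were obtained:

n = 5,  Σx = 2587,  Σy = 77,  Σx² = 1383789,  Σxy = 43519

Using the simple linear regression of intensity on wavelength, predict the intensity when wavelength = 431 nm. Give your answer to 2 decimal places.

Sxx = Σx² − (Σx)²/n = 1383789 − 1338513.8 = 45275.2
Sxy = Σxy − (Σx)(Σy)/n = 43519 − 39839.8 = 3679.2
b = Sxy/Sxx = 3679.2/45275.2 = 0.081263
a = ȳ − b·x̄ = 15.4 − 0.081263·517.4 = -26.645492
ŷ(431) = a + b·431 = -26.645492 + 0.081263·431 = 8.378874

8.38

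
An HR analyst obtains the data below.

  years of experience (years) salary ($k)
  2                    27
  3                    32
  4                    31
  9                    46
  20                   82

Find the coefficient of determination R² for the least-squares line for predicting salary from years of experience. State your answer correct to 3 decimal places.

n = 5, Σx = 38, Σy = 218, Σxy = 2328, Σx² = 510, Σy² = 11554
Sxx = Σx² − (Σx)²/n = 510 − 288.8 = 221.2
Sxy = Σxy − (Σx)(Σy)/n = 2328 − 1656.8 = 671.2
Syy = Σy² − (Σy)²/n = 11554 − 9504.8 = 2049.2
R² = Sxy²/(Sxx·Syy) = (671.2)²/(221.2·2049.2) = 0.993881

0.994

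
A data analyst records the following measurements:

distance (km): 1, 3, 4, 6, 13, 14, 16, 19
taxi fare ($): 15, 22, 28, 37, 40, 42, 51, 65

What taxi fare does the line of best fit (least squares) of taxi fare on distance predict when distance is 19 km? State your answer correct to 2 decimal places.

n = 8, Σx = 76, Σy = 300, Σxy = 3574, Σx² = 1044
Sxx = Σx² − (Σx)²/n = 1044 − 722 = 322
Sxy = Σxy − (Σx)(Σy)/n = 3574 − 2850 = 724
b = Sxy/Sxx = 724/322 = 2.248447
a = ȳ − b·x̄ = 37.5 − 2.248447·9.5 = 16.139752
ŷ(19) = a + b·19 = 16.139752 + 2.248447·19 = 58.860248

58.86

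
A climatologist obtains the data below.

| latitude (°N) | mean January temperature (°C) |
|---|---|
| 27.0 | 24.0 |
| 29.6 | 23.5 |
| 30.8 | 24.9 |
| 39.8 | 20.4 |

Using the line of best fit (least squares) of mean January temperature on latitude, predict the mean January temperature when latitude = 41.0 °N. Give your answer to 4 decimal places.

n = 4, Σx = 127.2, Σy = 92.8, Σxy = 2922.44, Σx² = 4137.84
Sxx = Σx² − (Σx)²/n = 4137.84 − 4044.96 = 92.88
Sxy = Σxy − (Σx)(Σy)/n = 2922.44 − 2951.04 = -28.6
b = Sxy/Sxx = -28.6/92.88 = -0.307924
a = ȳ − b·x̄ = 23.2 − (-0.307924)·31.8 = 32.991990
ŷ(41.0) = a + b·41.0 = 32.991990 + (-0.307924)·41 = 20.367097

20.3671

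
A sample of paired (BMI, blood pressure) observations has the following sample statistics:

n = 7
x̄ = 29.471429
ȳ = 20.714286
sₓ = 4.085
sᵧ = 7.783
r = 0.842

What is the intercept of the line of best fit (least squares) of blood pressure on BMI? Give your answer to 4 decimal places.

-26.5647

b = r · sᵧ/sₓ = 0.842 · 7.783/4.085 = 1.604232
a = ȳ − b·x̄ = 20.714286 − 1.604232·29.471429 = -26.564711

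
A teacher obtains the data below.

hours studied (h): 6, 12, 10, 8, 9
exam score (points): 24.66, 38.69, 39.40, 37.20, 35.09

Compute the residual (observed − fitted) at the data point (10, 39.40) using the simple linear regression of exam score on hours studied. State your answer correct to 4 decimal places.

n = 5, Σx = 45, Σy = 175.04, Σxy = 1619.65, Σx² = 425
Sxx = Σx² − (Σx)²/n = 425 − 405 = 20
Sxy = Σxy − (Σx)(Σy)/n = 1619.65 − 1575.36 = 44.29
b = Sxy/Sxx = 44.29/20 = 2.2145
a = ȳ − b·x̄ = 35.008 − 2.2145·9 = 15.0775
ŷ(10) = 15.0775 + 2.2145·10 = 37.2225
residual = y − ŷ = 39.40 − 37.2225 = 2.1775

2.1775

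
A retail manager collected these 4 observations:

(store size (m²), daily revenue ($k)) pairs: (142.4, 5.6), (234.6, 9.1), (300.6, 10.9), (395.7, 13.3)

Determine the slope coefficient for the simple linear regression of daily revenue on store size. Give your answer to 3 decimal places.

0.030

n = 4, Σx = 1073.3, Σy = 38.9, Σxy = 11471.65, Σx² = 322253.77
Sxx = Σx² − (Σx)²/n = 322253.77 − 287993.2225 = 34260.5475
Sxy = Σxy − (Σx)(Σy)/n = 11471.65 − 10437.8425 = 1033.8075
b = Sxy/Sxx = 1033.8075/34260.5475 = 0.030175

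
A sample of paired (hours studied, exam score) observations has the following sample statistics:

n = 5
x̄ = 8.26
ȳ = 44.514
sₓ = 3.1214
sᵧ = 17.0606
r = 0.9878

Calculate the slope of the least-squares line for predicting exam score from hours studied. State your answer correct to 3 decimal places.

b = r · sᵧ/sₓ = 0.9878 · 17.0606/3.1214 = 5.399007

5.399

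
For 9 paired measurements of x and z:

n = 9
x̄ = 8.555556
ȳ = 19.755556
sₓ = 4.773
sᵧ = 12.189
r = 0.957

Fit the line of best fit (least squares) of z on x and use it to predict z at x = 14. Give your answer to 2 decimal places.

33.06

b = r · sᵧ/sₓ = 0.957 · 12.189/4.773 = 2.443929
a = ȳ − b·x̄ = 19.755556 − 2.443929·8.555556 = -1.153615
ŷ(14) = a + b·14 = -1.153615 + 2.443929·14 = 33.061390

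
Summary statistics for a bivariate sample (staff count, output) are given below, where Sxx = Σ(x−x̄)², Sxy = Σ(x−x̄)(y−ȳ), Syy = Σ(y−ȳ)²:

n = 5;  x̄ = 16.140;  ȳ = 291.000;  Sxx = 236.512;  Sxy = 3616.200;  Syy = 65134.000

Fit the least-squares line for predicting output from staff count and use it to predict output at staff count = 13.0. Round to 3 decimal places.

242.990

b = Sxy/Sxx = 3616.2/236.512 = 15.289710
a = ȳ − b·x̄ = 291 − 15.289710·16.14 = 44.224073
ŷ(13.0) = a + b·13.0 = 44.224073 + 15.289710·13 = 242.990309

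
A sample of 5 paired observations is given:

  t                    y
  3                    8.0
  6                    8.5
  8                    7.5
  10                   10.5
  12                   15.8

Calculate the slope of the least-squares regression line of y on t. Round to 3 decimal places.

0.764

n = 5, Σx = 39, Σy = 50.3, Σxy = 429.6, Σx² = 353
Sxx = Σx² − (Σx)²/n = 353 − 304.2 = 48.8
Sxy = Σxy − (Σx)(Σy)/n = 429.6 − 392.34 = 37.26
b = Sxy/Sxx = 37.26/48.8 = 0.763525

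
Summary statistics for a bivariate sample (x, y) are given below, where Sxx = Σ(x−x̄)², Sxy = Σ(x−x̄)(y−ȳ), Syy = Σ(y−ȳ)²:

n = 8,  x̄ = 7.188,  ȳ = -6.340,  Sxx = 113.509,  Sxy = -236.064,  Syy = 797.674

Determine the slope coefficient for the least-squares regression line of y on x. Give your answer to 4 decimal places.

-2.0797

b = Sxy/Sxx = -236.064/113.509 = -2.079694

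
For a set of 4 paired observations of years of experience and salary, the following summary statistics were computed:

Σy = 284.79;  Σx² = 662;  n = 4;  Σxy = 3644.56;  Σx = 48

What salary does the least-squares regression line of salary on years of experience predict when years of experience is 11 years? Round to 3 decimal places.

Sxx = Σx² − (Σx)²/n = 662 − 576 = 86
Sxy = Σxy − (Σx)(Σy)/n = 3644.56 − 3417.48 = 227.08
b = Sxy/Sxx = 227.08/86 = 2.640465
a = ȳ − b·x̄ = 71.1975 − 2.640465·12 = 39.511919
ŷ(11) = a + b·11 = 39.511919 + 2.640465·11 = 68.557035

68.557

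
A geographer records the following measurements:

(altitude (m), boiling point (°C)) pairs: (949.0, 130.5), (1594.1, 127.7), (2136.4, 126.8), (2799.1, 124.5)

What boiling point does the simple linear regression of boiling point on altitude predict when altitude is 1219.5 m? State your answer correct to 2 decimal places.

129.40

n = 4, Σx = 7478.6, Σy = 509.5, Σxy = 946794.54, Σx² = 15840921.58
Sxx = Σx² − (Σx)²/n = 15840921.58 − 13982364.49 = 1858557.09
Sxy = Σxy − (Σx)(Σy)/n = 946794.54 − 952586.675 = -5792.135
b = Sxy/Sxx = -5792.135/1858557.09 = -0.003116
a = ȳ − b·x̄ = 127.375 − (-0.003116)·1869.65 = 133.201706
ŷ(1219.5) = a + b·1219.5 = 133.201706 + (-0.003116)·1219.5 = 129.401172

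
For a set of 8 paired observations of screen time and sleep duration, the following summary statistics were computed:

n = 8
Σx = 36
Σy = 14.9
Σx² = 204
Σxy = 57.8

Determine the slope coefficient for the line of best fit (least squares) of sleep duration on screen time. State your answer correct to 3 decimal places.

Sxx = Σx² − (Σx)²/n = 204 − 162 = 42
Sxy = Σxy − (Σx)(Σy)/n = 57.8 − 67.05 = -9.25
b = Sxy/Sxx = -9.25/42 = -0.220238

-0.220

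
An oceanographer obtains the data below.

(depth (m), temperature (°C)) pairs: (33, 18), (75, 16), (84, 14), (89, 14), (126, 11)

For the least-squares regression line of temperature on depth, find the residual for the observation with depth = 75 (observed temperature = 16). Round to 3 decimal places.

0.909

n = 5, Σx = 407, Σy = 73, Σxy = 5602, Σx² = 37567
Sxx = Σx² − (Σx)²/n = 37567 − 33129.8 = 4437.2
Sxy = Σxy − (Σx)(Σy)/n = 5602 − 5942.2 = -340.2
b = Sxy/Sxx = -340.2/4437.2 = -0.076670
a = ȳ − b·x̄ = 14.6 − (-0.076670)·81.4 = 20.840936
ŷ(75) = 20.840936 + (-0.076670)·75 = 15.090688
residual = y − ŷ = 16 − 15.090688 = 0.909312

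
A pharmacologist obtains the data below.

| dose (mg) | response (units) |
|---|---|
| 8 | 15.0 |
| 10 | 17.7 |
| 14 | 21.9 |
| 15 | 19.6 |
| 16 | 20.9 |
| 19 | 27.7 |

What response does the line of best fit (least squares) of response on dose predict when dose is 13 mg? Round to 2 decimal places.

19.81

n = 6, Σx = 82, Σy = 122.8, Σxy = 1758.3, Σx² = 1202
Sxx = Σx² − (Σx)²/n = 1202 − 1120.666667 = 81.333333
Sxy = Σxy − (Σx)(Σy)/n = 1758.3 − 1678.266667 = 80.033333
b = Sxy/Sxx = 80.033333/81.333333 = 0.984016
a = ȳ − b·x̄ = 20.466667 − 0.984016·13.666667 = 7.018443
ŷ(13) = a + b·13 = 7.018443 + 0.984016·13 = 19.810656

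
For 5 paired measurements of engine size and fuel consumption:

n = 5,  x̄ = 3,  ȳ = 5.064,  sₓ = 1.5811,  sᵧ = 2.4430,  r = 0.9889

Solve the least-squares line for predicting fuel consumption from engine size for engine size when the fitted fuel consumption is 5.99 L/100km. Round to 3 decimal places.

b = r · sᵧ/sₓ = 0.9889 · 2.443/1.5811 = 1.527976
a = ȳ − b·x̄ = 5.064 − 1.527976·3 = 0.480072
Set a + b·x = 5.99: x = (5.99 − 0.480072) / 1.527976 = 3.606030

3.606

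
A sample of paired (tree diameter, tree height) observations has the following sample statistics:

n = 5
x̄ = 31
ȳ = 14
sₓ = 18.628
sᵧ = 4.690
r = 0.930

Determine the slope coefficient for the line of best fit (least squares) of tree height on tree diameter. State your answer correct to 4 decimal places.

b = r · sᵧ/sₓ = 0.93 · 4.69/18.628 = 0.234148

0.2341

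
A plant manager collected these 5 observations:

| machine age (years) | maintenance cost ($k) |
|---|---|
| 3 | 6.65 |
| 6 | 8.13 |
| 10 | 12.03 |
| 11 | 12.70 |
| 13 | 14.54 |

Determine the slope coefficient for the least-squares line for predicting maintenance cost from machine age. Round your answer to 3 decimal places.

0.812

n = 5, Σx = 43, Σy = 54.05, Σxy = 517.75, Σx² = 435
Sxx = Σx² − (Σx)²/n = 435 − 369.8 = 65.2
Sxy = Σxy − (Σx)(Σy)/n = 517.75 − 464.83 = 52.92
b = Sxy/Sxx = 52.92/65.2 = 0.811656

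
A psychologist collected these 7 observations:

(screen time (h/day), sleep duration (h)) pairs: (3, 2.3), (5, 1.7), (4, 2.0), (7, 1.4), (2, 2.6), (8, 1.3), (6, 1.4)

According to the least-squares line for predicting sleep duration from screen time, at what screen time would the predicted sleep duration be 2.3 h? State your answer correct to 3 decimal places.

n = 7, Σx = 35, Σy = 12.7, Σxy = 57.2, Σx² = 203
Sxx = Σx² − (Σx)²/n = 203 − 175 = 28
Sxy = Σxy − (Σx)(Σy)/n = 57.2 − 63.5 = -6.3
b = Sxy/Sxx = -6.3/28 = -0.225
a = ȳ − b·x̄ = 1.814286 − (-0.225)·5 = 2.939286
Set a + b·x = 2.3: x = (2.3 − 2.939286) / (-0.225) = 2.841270

2.841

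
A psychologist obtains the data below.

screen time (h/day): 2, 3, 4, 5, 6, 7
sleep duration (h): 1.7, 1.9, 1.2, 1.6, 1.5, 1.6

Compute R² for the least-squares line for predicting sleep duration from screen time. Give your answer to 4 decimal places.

n = 6, Σx = 27, Σy = 9.5, Σxy = 42.1, Σx² = 139, Σy² = 15.31
Sxx = Σx² − (Σx)²/n = 139 − 121.5 = 17.5
Sxy = Σxy − (Σx)(Σy)/n = 42.1 − 42.75 = -0.65
Syy = Σy² − (Σy)²/n = 15.31 − 15.041667 = 0.268333
R² = Sxy²/(Sxx·Syy) = (-0.65)²/(17.5·0.268333) = 0.089973

0.0900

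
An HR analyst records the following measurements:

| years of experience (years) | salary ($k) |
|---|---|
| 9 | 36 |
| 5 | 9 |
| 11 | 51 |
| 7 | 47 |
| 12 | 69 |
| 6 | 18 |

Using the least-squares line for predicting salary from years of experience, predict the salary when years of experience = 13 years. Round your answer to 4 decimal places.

n = 6, Σx = 50, Σy = 230, Σxy = 2195, Σx² = 456
Sxx = Σx² − (Σx)²/n = 456 − 416.666667 = 39.333333
Sxy = Σxy − (Σx)(Σy)/n = 2195 − 1916.666667 = 278.333333
b = Sxy/Sxx = 278.333333/39.333333 = 7.076271
a = ȳ − b·x̄ = 38.333333 − 7.076271·8.333333 = -20.635593
ŷ(13) = a + b·13 = -20.635593 + 7.076271·13 = 71.355932

71.3559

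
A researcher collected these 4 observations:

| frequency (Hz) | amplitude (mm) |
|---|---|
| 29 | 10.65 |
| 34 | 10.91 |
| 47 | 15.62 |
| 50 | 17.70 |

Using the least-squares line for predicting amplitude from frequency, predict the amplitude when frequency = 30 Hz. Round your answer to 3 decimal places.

10.330

n = 4, Σx = 160, Σy = 54.88, Σxy = 2298.93, Σx² = 6706
Sxx = Σx² − (Σx)²/n = 6706 − 6400 = 306
Sxy = Σxy − (Σx)(Σy)/n = 2298.93 − 2195.2 = 103.73
b = Sxy/Sxx = 103.73/306 = 0.338987
a = ȳ − b·x̄ = 13.72 − 0.338987·40 = 0.160523
ŷ(30) = a + b·30 = 0.160523 + 0.338987·30 = 10.330131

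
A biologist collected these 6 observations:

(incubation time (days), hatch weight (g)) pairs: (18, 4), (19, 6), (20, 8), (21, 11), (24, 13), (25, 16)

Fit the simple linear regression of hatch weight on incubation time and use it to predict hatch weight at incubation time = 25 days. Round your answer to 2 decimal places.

15.72

n = 6, Σx = 127, Σy = 58, Σxy = 1289, Σx² = 2727
Sxx = Σx² − (Σx)²/n = 2727 − 2688.166667 = 38.833333
Sxy = Σxy − (Σx)(Σy)/n = 1289 − 1227.666667 = 61.333333
b = Sxy/Sxx = 61.333333/38.833333 = 1.579399
a = ȳ − b·x̄ = 9.666667 − 1.579399·21.166667 = -23.763948
ŷ(25) = a + b·25 = -23.763948 + 1.579399·25 = 15.721030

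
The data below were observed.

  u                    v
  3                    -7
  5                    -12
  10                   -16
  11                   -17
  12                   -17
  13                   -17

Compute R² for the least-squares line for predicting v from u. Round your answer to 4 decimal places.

0.9133

n = 6, Σx = 54, Σy = -86, Σxy = -853, Σx² = 568, Σy² = 1316
Sxx = Σx² − (Σx)²/n = 568 − 486 = 82
Sxy = Σxy − (Σx)(Σy)/n = -853 − (-774) = -79
Syy = Σy² − (Σy)²/n = 1316 − 1232.666667 = 83.333333
R² = Sxy²/(Sxx·Syy) = (-79)²/(82·83.333333) = 0.913317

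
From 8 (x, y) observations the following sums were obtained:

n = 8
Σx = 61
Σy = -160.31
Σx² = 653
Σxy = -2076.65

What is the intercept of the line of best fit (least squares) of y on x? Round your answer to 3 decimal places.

14.633

Sxx = Σx² − (Σx)²/n = 653 − 465.125 = 187.875
Sxy = Σxy − (Σx)(Σy)/n = -2076.65 − (-1222.36375) = -854.28625
b = Sxy/Sxx = -854.28625/187.875 = -4.547099
a = ȳ − b·x̄ = -20.03875 − (-4.547099)·7.625 = 14.632881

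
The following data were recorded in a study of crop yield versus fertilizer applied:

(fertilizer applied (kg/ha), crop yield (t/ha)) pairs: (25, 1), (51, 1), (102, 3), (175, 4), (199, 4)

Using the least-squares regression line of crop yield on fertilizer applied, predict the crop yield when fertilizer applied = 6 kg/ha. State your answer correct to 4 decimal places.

0.5826

n = 5, Σx = 552, Σy = 13, Σxy = 1878, Σx² = 83856
Sxx = Σx² − (Σx)²/n = 83856 − 60940.8 = 22915.2
Sxy = Σxy − (Σx)(Σy)/n = 1878 − 1435.2 = 442.8
b = Sxy/Sxx = 442.8/22915.2 = 0.019323
a = ȳ − b·x̄ = 2.6 − 0.019323·110.4 = 0.466695
ŷ(6) = a + b·6 = 0.466695 + 0.019323·6 = 0.582635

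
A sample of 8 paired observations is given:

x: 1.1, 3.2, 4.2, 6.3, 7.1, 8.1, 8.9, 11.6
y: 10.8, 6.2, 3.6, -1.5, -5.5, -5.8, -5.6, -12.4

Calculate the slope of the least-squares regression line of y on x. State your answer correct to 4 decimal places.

n = 8, Σx = 50.5, Σy = -10.2, Σxy = -242.32, Σx² = 398.57
Sxx = Σx² − (Σx)²/n = 398.57 − 318.78125 = 79.78875
Sxy = Σxy − (Σx)(Σy)/n = -242.32 − (-64.3875) = -177.9325
b = Sxy/Sxx = -177.9325/79.78875 = -2.230045

-2.2300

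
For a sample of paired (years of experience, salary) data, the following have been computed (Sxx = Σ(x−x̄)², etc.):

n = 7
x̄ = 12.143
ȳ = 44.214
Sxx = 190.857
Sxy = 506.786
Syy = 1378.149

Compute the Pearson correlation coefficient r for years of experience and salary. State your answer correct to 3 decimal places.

0.988

r = Sxy/√(Sxx·Syy) = 506.786/√(263029.383693) = 506.786/512.863904 = 0.988149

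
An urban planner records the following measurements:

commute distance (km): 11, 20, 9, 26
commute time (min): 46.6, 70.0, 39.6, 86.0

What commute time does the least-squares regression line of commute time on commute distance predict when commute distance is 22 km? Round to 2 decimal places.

75.35

n = 4, Σx = 66, Σy = 242.2, Σxy = 4505, Σx² = 1278
Sxx = Σx² − (Σx)²/n = 1278 − 1089 = 189
Sxy = Σxy − (Σx)(Σy)/n = 4505 − 3996.3 = 508.7
b = Sxy/Sxx = 508.7/189 = 2.691534
a = ȳ − b·x̄ = 60.55 − 2.691534·16.5 = 16.139683
ŷ(22) = a + b·22 = 16.139683 + 2.691534·22 = 75.353439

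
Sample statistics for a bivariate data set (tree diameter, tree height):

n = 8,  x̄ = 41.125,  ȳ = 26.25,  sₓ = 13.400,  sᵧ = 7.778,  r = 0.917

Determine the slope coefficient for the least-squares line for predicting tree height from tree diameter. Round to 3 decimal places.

b = r · sᵧ/sₓ = 0.917 · 7.778/13.4 = 0.532271

0.532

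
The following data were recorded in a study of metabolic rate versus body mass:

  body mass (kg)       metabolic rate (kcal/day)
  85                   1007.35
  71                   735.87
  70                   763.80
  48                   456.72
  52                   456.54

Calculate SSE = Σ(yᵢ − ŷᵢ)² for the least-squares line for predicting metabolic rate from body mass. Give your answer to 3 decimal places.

3750.140

n = 5, Σx = 326, Σy = 3420.28, Σxy = 237000.16, Σx² = 22174, Σy² = 2556671.0494
Sxx = Σx² − (Σx)²/n = 22174 − 21255.2 = 918.8
Sxy = Σxy − (Σx)(Σy)/n = 237000.16 − 223002.256 = 13997.904
Syy = Σy² − (Σy)²/n = 2556671.0494 − 2339663.05568 = 217007.99372
b = Sxy/Sxx = 13997.904/918.8 = 15.234985
SSE = Syy − b·Sxy = 217007.99372 − 15.234985·13997.904 = 3750.139570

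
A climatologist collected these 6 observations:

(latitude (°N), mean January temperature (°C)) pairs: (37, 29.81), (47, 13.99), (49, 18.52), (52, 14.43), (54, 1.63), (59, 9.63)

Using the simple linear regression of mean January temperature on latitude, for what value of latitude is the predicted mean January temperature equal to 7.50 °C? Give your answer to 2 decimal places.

56.42

n = 6, Σx = 298, Σy = 88.01, Σxy = 4074.53, Σx² = 15080
Sxx = Σx² − (Σx)²/n = 15080 − 14800.666667 = 279.333333
Sxy = Σxy − (Σx)(Σy)/n = 4074.53 − 4371.163333 = -296.633333
b = Sxy/Sxx = -296.633333/279.333333 = -1.061933
a = ȳ − b·x̄ = 14.668333 − (-1.061933)·49.666667 = 67.411014
Set a + b·x = 7.50: x = (7.50 − 67.411014) / (-1.061933) = 56.416934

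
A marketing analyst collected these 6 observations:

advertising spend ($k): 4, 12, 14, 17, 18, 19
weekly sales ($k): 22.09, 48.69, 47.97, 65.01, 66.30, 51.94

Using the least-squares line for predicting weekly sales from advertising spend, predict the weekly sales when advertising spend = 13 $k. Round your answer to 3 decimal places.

47.725

n = 6, Σx = 84, Σy = 302, Σxy = 4629.65, Σx² = 1330
Sxx = Σx² − (Σx)²/n = 1330 − 1176 = 154
Sxy = Σxy − (Σx)(Σy)/n = 4629.65 − 4228 = 401.65
b = Sxy/Sxx = 401.65/154 = 2.608117
a = ȳ − b·x̄ = 50.333333 − 2.608117·14 = 13.819697
ŷ(13) = a + b·13 = 13.819697 + 2.608117·13 = 47.725216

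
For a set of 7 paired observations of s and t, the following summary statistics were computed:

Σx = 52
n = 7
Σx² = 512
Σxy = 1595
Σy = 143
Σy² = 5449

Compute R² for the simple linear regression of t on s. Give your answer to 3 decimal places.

0.893

Sxx = Σx² − (Σx)²/n = 512 − 386.285714 = 125.714286
Sxy = Σxy − (Σx)(Σy)/n = 1595 − 1062.285714 = 532.714286
Syy = Σy² − (Σy)²/n = 5449 − 2921.285714 = 2527.714286
R² = Sxy²/(Sxx·Syy) = (532.714286)²/(125.714286·2527.714286) = 0.893051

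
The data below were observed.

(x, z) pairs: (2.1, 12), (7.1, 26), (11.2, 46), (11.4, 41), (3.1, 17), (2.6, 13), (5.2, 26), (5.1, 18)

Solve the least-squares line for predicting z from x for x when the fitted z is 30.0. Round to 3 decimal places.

n = 8, Σx = 47.8, Σy = 199, Σxy = 1505.9, Σx² = 379.64
Sxx = Σx² − (Σx)²/n = 379.64 − 285.605 = 94.035
Sxy = Σxy − (Σx)(Σy)/n = 1505.9 − 1189.025 = 316.875
b = Sxy/Sxx = 316.875/94.035 = 3.369756
a = ȳ − b·x̄ = 24.875 − 3.369756·5.975 = 4.740708
Set a + b·x = 30.0: x = (30.0 − 4.740708) / 3.369756 = 7.495882

7.496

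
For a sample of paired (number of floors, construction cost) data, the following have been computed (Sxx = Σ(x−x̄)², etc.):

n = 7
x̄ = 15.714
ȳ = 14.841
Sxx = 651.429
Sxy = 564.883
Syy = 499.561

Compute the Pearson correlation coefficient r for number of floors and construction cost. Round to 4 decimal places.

0.9902

r = Sxy/√(Sxx·Syy) = 564.883/√(325428.522669) = 564.883/570.463428 = 0.990218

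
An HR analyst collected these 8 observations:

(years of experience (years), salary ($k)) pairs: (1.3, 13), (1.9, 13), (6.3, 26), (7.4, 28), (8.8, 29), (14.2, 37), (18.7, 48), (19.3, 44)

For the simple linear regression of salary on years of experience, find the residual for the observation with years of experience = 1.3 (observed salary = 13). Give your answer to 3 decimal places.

n = 8, Σx = 77.9, Σy = 238, Σxy = 2940, Σx² = 1101.01
Sxx = Σx² − (Σx)²/n = 1101.01 − 758.55125 = 342.45875
Sxy = Σxy − (Σx)(Σy)/n = 2940 − 2317.525 = 622.475
b = Sxy/Sxx = 622.475/342.45875 = 1.817664
a = ȳ − b·x̄ = 29.75 − 1.817664·9.7375 = 12.050495
ŷ(1.3) = 12.050495 + 1.817664·1.3 = 14.413459
residual = y − ŷ = 13 − 14.413459 = -1.413459

-1.413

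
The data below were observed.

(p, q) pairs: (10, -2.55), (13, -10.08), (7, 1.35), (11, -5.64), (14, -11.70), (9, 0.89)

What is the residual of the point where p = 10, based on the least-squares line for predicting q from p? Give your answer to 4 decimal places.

0.6890

n = 6, Σx = 64, Σy = -27.73, Σxy = -364.92, Σx² = 716
Sxx = Σx² − (Σx)²/n = 716 − 682.666667 = 33.333333
Sxy = Σxy − (Σx)(Σy)/n = -364.92 − (-295.786667) = -69.133333
b = Sxy/Sxx = -69.133333/33.333333 = -2.074
a = ȳ − b·x̄ = -4.621667 − (-2.074)·10.666667 = 17.501
ŷ(10) = 17.501 + (-2.074)·10 = -3.239
residual = y − ŷ = -2.55 − (-3.239) = 0.689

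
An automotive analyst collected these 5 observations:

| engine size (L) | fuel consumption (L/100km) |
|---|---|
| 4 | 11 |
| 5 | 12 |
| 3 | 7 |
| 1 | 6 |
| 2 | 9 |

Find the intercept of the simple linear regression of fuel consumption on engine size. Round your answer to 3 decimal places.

n = 5, Σx = 15, Σy = 45, Σxy = 149, Σx² = 55
Sxx = Σx² − (Σx)²/n = 55 − 45 = 10
Sxy = Σxy − (Σx)(Σy)/n = 149 − 135 = 14
b = Sxy/Sxx = 14/10 = 1.4
a = ȳ − b·x̄ = 9 − 1.4·3 = 4.8

4.800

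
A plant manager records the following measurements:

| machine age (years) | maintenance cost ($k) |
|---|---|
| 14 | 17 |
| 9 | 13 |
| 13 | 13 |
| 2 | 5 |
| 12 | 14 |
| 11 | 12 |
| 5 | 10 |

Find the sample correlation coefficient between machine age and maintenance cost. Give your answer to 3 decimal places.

0.925

n = 7, Σx = 66, Σy = 84, Σxy = 884, Σx² = 740, Σy² = 1092
Sxx = Σx² − (Σx)²/n = 740 − 622.285714 = 117.714286
Sxy = Σxy − (Σx)(Σy)/n = 884 − 792 = 92
Syy = Σy² − (Σy)²/n = 1092 − 1008 = 84
r = Sxy/√(Sxx·Syy) = 92/√(9888) = 92/99.438423 = 0.925196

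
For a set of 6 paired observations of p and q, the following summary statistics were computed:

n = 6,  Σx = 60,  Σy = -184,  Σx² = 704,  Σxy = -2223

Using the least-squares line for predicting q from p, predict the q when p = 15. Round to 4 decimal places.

-49.0801

Sxx = Σx² − (Σx)²/n = 704 − 600 = 104
Sxy = Σxy − (Σx)(Σy)/n = -2223 − (-1840) = -383
b = Sxy/Sxx = -383/104 = -3.682692
a = ȳ − b·x̄ = -30.666667 − (-3.682692)·10 = 6.160256
ŷ(15) = a + b·15 = 6.160256 + (-3.682692)·15 = -49.080128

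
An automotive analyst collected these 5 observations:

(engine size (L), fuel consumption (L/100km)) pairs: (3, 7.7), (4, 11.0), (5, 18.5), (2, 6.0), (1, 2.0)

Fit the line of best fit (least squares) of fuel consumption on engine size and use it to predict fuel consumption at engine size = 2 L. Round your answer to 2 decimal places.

n = 5, Σx = 15, Σy = 45.2, Σxy = 173.6, Σx² = 55
Sxx = Σx² − (Σx)²/n = 55 − 45 = 10
Sxy = Σxy − (Σx)(Σy)/n = 173.6 − 135.6 = 38
b = Sxy/Sxx = 38/10 = 3.8
a = ȳ − b·x̄ = 9.04 − 3.8·3 = -2.36
ŷ(2) = a + b·2 = -2.36 + 3.8·2 = 5.24

5.24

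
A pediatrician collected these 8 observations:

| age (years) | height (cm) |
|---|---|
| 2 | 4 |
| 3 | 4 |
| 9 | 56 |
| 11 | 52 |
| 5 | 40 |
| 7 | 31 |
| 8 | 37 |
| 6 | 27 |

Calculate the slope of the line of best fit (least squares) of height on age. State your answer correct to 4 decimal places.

n = 8, Σx = 51, Σy = 251, Σxy = 1971, Σx² = 389
Sxx = Σx² − (Σx)²/n = 389 − 325.125 = 63.875
Sxy = Σxy − (Σx)(Σy)/n = 1971 − 1600.125 = 370.875
b = Sxy/Sxx = 370.875/63.875 = 5.806262

5.8063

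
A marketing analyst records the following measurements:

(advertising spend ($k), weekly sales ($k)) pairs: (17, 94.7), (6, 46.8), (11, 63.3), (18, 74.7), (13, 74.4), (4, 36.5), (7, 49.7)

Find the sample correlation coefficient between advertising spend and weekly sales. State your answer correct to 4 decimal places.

0.9353

n = 7, Σx = 76, Σy = 440.1, Σxy = 5392.7, Σx² = 1004, Σy² = 30083.01
Sxx = Σx² − (Σx)²/n = 1004 − 825.142857 = 178.857143
Sxy = Σxy − (Σx)(Σy)/n = 5392.7 − 4778.228571 = 614.471429
Syy = Σy² − (Σy)²/n = 30083.01 − 27669.715714 = 2413.294286
r = Sxy/√(Sxx·Syy) = 614.471429/√(431634.920816) = 614.471429/656.989285 = 0.935284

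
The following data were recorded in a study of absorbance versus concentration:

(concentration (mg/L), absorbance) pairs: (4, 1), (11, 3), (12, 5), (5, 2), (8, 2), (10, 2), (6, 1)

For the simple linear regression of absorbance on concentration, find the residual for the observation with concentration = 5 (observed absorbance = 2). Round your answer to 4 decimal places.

0.8005

n = 7, Σx = 56, Σy = 16, Σxy = 149, Σx² = 506
Sxx = Σx² − (Σx)²/n = 506 − 448 = 58
Sxy = Σxy − (Σx)(Σy)/n = 149 − 128 = 21
b = Sxy/Sxx = 21/58 = 0.362069
a = ȳ − b·x̄ = 2.285714 − 0.362069·8 = -0.610837
ŷ(5) = -0.610837 + 0.362069·5 = 1.199507
residual = y − ŷ = 2 − 1.199507 = 0.800493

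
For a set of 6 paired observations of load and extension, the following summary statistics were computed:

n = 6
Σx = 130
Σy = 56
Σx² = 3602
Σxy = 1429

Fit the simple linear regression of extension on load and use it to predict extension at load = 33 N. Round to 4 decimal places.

12.4457

Sxx = Σx² − (Σx)²/n = 3602 − 2816.666667 = 785.333333
Sxy = Σxy − (Σx)(Σy)/n = 1429 − 1213.333333 = 215.666667
b = Sxy/Sxx = 215.666667/785.333333 = 0.274618
a = ȳ − b·x̄ = 9.333333 − 0.274618·21.666667 = 3.383277
ŷ(33) = a + b·33 = 3.383277 + 0.274618·33 = 12.445671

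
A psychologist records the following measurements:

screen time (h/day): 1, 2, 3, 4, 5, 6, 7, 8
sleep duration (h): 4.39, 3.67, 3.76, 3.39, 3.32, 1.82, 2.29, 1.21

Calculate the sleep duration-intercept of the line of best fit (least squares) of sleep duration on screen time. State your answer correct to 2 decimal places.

n = 8, Σx = 36, Σy = 23.85, Σxy = 89.8, Σx² = 204
Sxx = Σx² − (Σx)²/n = 204 − 162 = 42
Sxy = Σxy − (Σx)(Σy)/n = 89.8 − 107.325 = -17.525
b = Sxy/Sxx = -17.525/42 = -0.417262
a = ȳ − b·x̄ = 2.98125 − (-0.417262)·4.5 = 4.858929

4.86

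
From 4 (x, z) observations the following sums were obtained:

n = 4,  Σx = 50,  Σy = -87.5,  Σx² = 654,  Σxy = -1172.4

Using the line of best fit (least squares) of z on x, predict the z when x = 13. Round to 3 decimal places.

-23.231

Sxx = Σx² − (Σx)²/n = 654 − 625 = 29
Sxy = Σxy − (Σx)(Σy)/n = -1172.4 − (-1093.75) = -78.65
b = Sxy/Sxx = -78.65/29 = -2.712069
a = ȳ − b·x̄ = -21.875 − (-2.712069)·12.5 = 12.025862
ŷ(13) = a + b·13 = 12.025862 + (-2.712069)·13 = -23.231034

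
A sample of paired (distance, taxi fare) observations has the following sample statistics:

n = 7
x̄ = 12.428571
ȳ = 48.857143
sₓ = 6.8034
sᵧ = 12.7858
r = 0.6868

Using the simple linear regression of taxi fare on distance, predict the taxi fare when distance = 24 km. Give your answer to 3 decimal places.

b = r · sᵧ/sₓ = 0.6868 · 12.7858/6.8034 = 1.290720
a = ȳ − b·x̄ = 48.857143 − 1.290720·12.428571 = 32.815332
ŷ(24) = a + b·24 = 32.815332 + 1.290720·24 = 63.792623

63.793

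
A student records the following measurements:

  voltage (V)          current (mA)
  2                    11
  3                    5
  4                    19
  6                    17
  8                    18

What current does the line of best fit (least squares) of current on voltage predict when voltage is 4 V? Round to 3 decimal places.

13.043

n = 5, Σx = 23, Σy = 70, Σxy = 359, Σx² = 129
Sxx = Σx² − (Σx)²/n = 129 − 105.8 = 23.2
Sxy = Σxy − (Σx)(Σy)/n = 359 − 322 = 37
b = Sxy/Sxx = 37/23.2 = 1.594828
a = ȳ − b·x̄ = 14 − 1.594828·4.6 = 6.663793
ŷ(4) = a + b·4 = 6.663793 + 1.594828·4 = 13.043103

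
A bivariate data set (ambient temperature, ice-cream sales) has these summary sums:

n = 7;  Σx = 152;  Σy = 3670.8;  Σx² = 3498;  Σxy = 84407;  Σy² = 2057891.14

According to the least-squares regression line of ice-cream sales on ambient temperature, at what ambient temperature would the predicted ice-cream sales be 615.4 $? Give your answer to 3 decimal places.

Sxx = Σx² − (Σx)²/n = 3498 − 3300.571429 = 197.428571
Sxy = Σxy − (Σx)(Σy)/n = 84407 − 79708.8 = 4698.2
b = Sxy/Sxx = 4698.2/197.428571 = 23.796961
a = ȳ − b·x̄ = 524.4 − 23.796961·21.714286 = 7.665991
Set a + b·x = 615.4: x = (615.4 − 7.665991) / 23.796961 = 25.538303

25.538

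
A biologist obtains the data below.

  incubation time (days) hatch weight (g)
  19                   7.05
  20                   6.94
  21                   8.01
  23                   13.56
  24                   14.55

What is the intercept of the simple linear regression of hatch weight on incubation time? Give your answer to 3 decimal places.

-26.913

n = 5, Σx = 107, Σy = 50.11, Σxy = 1102.04, Σx² = 2307
Sxx = Σx² − (Σx)²/n = 2307 − 2289.8 = 17.2
Sxy = Σxy − (Σx)(Σy)/n = 1102.04 − 1072.354 = 29.686
b = Sxy/Sxx = 29.686/17.2 = 1.725930
a = ȳ − b·x̄ = 10.022 − 1.725930·21.4 = -26.912907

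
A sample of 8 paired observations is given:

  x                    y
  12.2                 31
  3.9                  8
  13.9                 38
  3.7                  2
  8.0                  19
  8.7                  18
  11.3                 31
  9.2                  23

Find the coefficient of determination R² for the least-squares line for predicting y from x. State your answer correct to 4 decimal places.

0.9737

n = 8, Σx = 70.9, Σy = 170, Σxy = 1815.5, Σx² = 722.97, Σy² = 4648
Sxx = Σx² − (Σx)²/n = 722.97 − 628.35125 = 94.61875
Sxy = Σxy − (Σx)(Σy)/n = 1815.5 − 1506.625 = 308.875
Syy = Σy² − (Σy)²/n = 4648 − 3612.5 = 1035.5
R² = Sxy²/(Sxx·Syy) = (308.875)²/(94.61875·1035.5) = 0.973729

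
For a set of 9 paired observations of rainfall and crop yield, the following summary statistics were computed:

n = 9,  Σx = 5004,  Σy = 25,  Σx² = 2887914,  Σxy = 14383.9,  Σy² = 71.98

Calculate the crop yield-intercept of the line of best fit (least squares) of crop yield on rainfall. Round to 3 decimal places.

Sxx = Σx² − (Σx)²/n = 2887914 − 2782224 = 105690
Sxy = Σxy − (Σx)(Σy)/n = 14383.9 − 13900 = 483.9
b = Sxy/Sxx = 483.9/105690 = 0.004578
a = ȳ − b·x̄ = 2.777778 − 0.004578·556 = 0.232141

0.232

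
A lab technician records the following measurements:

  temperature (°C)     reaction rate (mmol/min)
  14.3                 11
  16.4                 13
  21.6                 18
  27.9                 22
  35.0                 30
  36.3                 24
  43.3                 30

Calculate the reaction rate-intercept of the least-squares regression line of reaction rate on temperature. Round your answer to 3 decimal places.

n = 7, Σx = 194.8, Σy = 148, Σxy = 4593.3, Σx² = 6136
Sxx = Σx² − (Σx)²/n = 6136 − 5421.005714 = 714.994286
Sxy = Σxy − (Σx)(Σy)/n = 4593.3 − 4118.628571 = 474.671429
b = Sxy/Sxx = 474.671429/714.994286 = 0.663881
a = ȳ − b·x̄ = 21.142857 − 0.663881·27.828571 = 2.667985

2.668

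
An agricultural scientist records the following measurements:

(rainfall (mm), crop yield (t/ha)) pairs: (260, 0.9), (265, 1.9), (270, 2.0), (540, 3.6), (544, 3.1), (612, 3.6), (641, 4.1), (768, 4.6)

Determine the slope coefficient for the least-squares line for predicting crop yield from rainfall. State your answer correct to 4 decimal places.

n = 8, Σx = 3900, Σy = 23.8, Σxy = 13272, Σx² = 2173510
Sxx = Σx² − (Σx)²/n = 2173510 − 1901250 = 272260
Sxy = Σxy − (Σx)(Σy)/n = 13272 − 11602.5 = 1669.5
b = Sxy/Sxx = 1669.5/272260 = 0.006132

0.0061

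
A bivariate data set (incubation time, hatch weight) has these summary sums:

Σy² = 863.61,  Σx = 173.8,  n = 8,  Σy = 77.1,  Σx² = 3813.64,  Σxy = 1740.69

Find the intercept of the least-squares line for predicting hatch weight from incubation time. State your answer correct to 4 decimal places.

-28.0834

Sxx = Σx² − (Σx)²/n = 3813.64 − 3775.805 = 37.835
Sxy = Σxy − (Σx)(Σy)/n = 1740.69 − 1674.9975 = 65.6925
b = Sxy/Sxx = 65.6925/37.835 = 1.736289
a = ȳ − b·x̄ = 9.6375 − 1.736289·21.725 = -28.083382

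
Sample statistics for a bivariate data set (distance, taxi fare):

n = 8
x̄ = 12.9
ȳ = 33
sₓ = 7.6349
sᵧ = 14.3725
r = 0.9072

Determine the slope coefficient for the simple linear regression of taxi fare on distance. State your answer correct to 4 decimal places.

b = r · sᵧ/sₓ = 0.9072 · 14.3725/7.6349 = 1.707780

1.7078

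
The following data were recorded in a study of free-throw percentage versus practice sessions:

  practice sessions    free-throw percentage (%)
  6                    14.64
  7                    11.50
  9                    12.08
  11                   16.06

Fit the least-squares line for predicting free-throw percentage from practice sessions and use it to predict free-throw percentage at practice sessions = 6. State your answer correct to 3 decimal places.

12.668

n = 4, Σx = 33, Σy = 54.28, Σxy = 453.72, Σx² = 287
Sxx = Σx² − (Σx)²/n = 287 − 272.25 = 14.75
Sxy = Σxy − (Σx)(Σy)/n = 453.72 − 447.81 = 5.91
b = Sxy/Sxx = 5.91/14.75 = 0.400678
a = ȳ − b·x̄ = 13.57 − 0.400678·8.25 = 10.264407
ŷ(6) = a + b·6 = 10.264407 + 0.400678·6 = 12.668475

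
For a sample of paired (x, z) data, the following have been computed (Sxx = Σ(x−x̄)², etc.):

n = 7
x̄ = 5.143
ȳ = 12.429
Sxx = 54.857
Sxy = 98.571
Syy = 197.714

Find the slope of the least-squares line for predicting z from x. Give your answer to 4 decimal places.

b = Sxy/Sxx = 98.571/54.857 = 1.796872

1.7969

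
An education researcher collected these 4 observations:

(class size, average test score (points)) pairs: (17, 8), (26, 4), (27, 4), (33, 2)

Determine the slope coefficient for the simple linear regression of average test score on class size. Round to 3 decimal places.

-0.379

n = 4, Σx = 103, Σy = 18, Σxy = 414, Σx² = 2783
Sxx = Σx² − (Σx)²/n = 2783 − 2652.25 = 130.75
Sxy = Σxy − (Σx)(Σy)/n = 414 − 463.5 = -49.5
b = Sxy/Sxx = -49.5/130.75 = -0.378585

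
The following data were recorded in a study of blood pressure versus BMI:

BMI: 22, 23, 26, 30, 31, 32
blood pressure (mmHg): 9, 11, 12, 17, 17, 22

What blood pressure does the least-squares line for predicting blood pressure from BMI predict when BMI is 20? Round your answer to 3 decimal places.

n = 6, Σx = 164, Σy = 88, Σxy = 2504, Σx² = 4574
Sxx = Σx² − (Σx)²/n = 4574 − 4482.666667 = 91.333333
Sxy = Σxy − (Σx)(Σy)/n = 2504 − 2405.333333 = 98.666667
b = Sxy/Sxx = 98.666667/91.333333 = 1.080292
a = ȳ − b·x̄ = 14.666667 − 1.080292·27.333333 = -14.861314
ŷ(20) = a + b·20 = -14.861314 + 1.080292·20 = 6.744526

6.745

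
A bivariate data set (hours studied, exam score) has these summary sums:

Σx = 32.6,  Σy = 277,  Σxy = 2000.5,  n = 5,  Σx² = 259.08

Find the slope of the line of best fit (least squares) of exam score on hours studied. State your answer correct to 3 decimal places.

4.179

Sxx = Σx² − (Σx)²/n = 259.08 − 212.552 = 46.528
Sxy = Σxy − (Σx)(Σy)/n = 2000.5 − 1806.04 = 194.46
b = Sxy/Sxx = 194.46/46.528 = 4.179419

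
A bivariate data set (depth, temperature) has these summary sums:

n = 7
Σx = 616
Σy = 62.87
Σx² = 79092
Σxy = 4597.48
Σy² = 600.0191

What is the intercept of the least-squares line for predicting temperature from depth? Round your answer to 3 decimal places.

Sxx = Σx² − (Σx)²/n = 79092 − 54208 = 24884
Sxy = Σxy − (Σx)(Σy)/n = 4597.48 − 5532.56 = -935.08
b = Sxy/Sxx = -935.08/24884 = -0.037578
a = ȳ − b·x̄ = 8.981429 − (-0.037578)·88 = 12.288254

12.288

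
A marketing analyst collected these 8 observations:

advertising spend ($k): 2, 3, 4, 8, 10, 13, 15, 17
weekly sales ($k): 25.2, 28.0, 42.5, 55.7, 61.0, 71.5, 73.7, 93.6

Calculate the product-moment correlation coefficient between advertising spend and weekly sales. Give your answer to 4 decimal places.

0.9806

n = 8, Σx = 72, Σy = 451.2, Σxy = 4986.2, Σx² = 876, Σy² = 29353.68
Sxx = Σx² − (Σx)²/n = 876 − 648 = 228
Sxy = Σxy − (Σx)(Σy)/n = 4986.2 − 4060.8 = 925.4
Syy = Σy² − (Σy)²/n = 29353.68 − 25447.68 = 3906
r = Sxy/√(Sxx·Syy) = 925.4/√(890568) = 925.4/943.699105 = 0.980609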